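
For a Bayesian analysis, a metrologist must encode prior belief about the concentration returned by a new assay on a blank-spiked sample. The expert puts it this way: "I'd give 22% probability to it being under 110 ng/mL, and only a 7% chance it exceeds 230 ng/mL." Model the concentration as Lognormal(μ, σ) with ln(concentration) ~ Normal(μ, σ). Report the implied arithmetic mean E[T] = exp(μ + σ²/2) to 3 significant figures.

If T ~ Lognormal(μ,σ) then ln T ~ Normal(μ,σ), so the p-quantile of ln T is μ + z_p·σ.
ln(110) = 4.7 and ln(230) = 5.438; z_{0.22} = -0.7722, z_{0.93} = 1.476.
σ = (5.438 − 4.7)/(1.476 − (-0.7722)) = 0.328.
μ = 4.7 − (-0.7722)·0.328 = 4.954.
E[T] = exp(μ + σ²/2) = exp(4.954 + 0.0538) = 150 ng/mL.

E[T] ≈ 150 ng/mL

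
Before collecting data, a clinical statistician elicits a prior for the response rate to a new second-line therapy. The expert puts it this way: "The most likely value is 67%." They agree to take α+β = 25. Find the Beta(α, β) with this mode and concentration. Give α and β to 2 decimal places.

α = 16.41, β = 8.59

For α,β > 1 the Beta mode is (α−1)/(α+β−2). With α+β = 25, the mode is (α−1)/23.
Set (α−1)/23 = 0.67 → α = 1 + 0.67·23 = 16.41.
β = 25 − α = 8.59.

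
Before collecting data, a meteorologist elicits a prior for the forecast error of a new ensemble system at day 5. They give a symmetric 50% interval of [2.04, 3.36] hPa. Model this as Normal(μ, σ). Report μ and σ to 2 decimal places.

μ = 2.70, σ = 0.98

A symmetric 50% interval runs μ ± z·σ with z = 0.6745.
Half-width = 0.66, so σ = 0.66/0.6745 = 0.98.
μ is the interval midpoint, 2.70.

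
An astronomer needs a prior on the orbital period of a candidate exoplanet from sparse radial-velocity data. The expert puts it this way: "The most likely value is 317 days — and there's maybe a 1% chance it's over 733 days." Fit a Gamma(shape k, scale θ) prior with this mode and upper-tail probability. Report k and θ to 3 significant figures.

Gamma(k,θ) with k>1 has mode (k−1)θ, so θ = 317/(k−1).
Need P(X < 733) = 0.99 with θ tied to k this way. Start at k = 2, θ = 317: P(X<733) ≈ 0.672.
Too low — raise k to concentrate. Iterating converges to k ≈ 7.79.
Then θ = 317/(7.79−1) ≈ 46.7.

k ≈ 7.79, θ ≈ 46.7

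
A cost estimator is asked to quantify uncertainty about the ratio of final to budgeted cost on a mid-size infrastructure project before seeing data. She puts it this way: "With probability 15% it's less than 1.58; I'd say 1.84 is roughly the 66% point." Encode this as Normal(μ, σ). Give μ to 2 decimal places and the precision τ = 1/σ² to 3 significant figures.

For Normal(μ,σ), the p-quantile is μ + z_p·σ. Here z_{0.15} = -1.036, z_{0.66} = 0.4125.
So 1.58 = μ − 1.036σ and 1.84 = μ + 0.4125σ.
Subtracting: σ = (1.84 − 1.58)/(0.4125 − (-1.036)) = 0.18.
Then μ = 1.58 − (-1.036)·0.18 = 1.77.
Precision τ = 1/σ² = 1/0.1794² = 31.1.

μ = 1.77, τ = 31.1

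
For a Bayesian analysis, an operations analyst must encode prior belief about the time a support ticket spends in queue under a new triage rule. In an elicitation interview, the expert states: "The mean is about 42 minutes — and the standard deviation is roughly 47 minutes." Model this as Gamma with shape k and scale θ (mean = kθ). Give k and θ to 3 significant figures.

For Gamma(k, scale θ): mean = kθ, variance = kθ², so CV = 1/√k.
CV = SD/mean = 47/42 = 1.119, hence k = 1/CV² = 0.799.
Then θ = mean/k = 42/0.799 = 52.6.

k ≈ 0.799, θ ≈ 52.6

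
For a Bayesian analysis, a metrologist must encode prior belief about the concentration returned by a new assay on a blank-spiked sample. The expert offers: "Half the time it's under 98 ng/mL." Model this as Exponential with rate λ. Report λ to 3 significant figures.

λ ≈ 0.00707

Exponential median = ln 2 / λ, so λ = ln 2 / 98.0 = 0.00707.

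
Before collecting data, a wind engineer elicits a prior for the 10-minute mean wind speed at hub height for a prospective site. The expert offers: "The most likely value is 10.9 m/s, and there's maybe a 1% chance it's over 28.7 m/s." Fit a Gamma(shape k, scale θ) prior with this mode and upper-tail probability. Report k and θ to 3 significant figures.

Gamma(k,θ) with k>1 has mode (k−1)θ, so θ = 10.9/(k−1).
Need P(X < 28.7) = 0.99 with θ tied to k this way. Start at k = 2, θ = 10.9: P(X<28.7) ≈ 0.739.
Too low — raise k to concentrate. Iterating converges to k ≈ 5.95.
Then θ = 10.9/(5.95−1) ≈ 2.2.

k ≈ 5.95, θ ≈ 2.2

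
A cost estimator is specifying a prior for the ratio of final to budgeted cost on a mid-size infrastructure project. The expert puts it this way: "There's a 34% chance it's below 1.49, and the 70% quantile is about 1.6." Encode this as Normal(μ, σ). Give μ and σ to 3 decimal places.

The p-quantile of Normal(μ,σ) is μ + z_p·σ, with z_{0.34} = -0.4125 and z_{0.7} = 0.5244.
Eliminate σ: μ = (z₂·x₁ − z₁·x₂)/(z₂ − z₁) = (0.5244·1.49 − (-0.4125)·1.6)/0.9369 = 1.538.
Then σ = (x₂ − x₁)/(z₂ − z₁) = (1.6 − 1.49)/0.9369 = 0.117.

μ = 1.538, σ = 0.117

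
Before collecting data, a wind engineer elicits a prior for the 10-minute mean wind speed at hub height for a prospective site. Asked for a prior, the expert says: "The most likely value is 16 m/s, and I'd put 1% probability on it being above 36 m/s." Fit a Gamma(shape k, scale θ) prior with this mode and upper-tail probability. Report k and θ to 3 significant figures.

Gamma(k,θ) with k>1 has mode (k−1)θ, so θ = 16/(k−1).
Need P(X < 36) = 0.99 with θ tied to k this way. Start at k = 2, θ = 16: P(X<36) ≈ 0.657.
Too low — raise k to concentrate. Iterating converges to k ≈ 8.3.
Then θ = 16/(8.3−1) ≈ 2.19.

k ≈ 8.3, θ ≈ 2.19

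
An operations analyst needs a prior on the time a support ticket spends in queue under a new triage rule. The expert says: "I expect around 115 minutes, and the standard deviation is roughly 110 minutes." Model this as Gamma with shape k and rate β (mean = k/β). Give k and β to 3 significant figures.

For Gamma(k, rate β): mean = k/β, variance = k/β², so CV = 1/√k.
CV = SD/mean = 110/115 = 0.9565, hence k = 1/CV² = 1.09.
Then β = k/mean = 1.09/115 = 0.0095.

k ≈ 1.09, β ≈ 0.0095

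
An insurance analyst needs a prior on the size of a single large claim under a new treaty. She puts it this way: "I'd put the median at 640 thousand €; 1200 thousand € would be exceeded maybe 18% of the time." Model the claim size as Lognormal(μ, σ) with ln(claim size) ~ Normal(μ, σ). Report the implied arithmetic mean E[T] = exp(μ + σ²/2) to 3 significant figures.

If T ~ Lognormal(μ,σ) then ln T ~ Normal(μ,σ), so the p-quantile of ln T is μ + z_p·σ.
ln(640) = 6.461 and ln(1200) = 7.09; z_{0.5} = 0, z_{0.82} = 0.9154.
σ = (7.09 − 6.461)/(0.9154 − (0)) = 0.687.
μ = 6.461 − (0)·0.687 = 6.461.
E[T] = exp(μ + σ²/2) = exp(6.461 + 0.2358) = 810 thousand €.

E[T] ≈ 810 thousand €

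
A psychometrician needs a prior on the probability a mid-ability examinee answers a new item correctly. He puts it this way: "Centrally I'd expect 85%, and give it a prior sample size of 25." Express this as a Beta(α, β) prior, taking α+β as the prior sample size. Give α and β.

Under the effective-sample-size interpretation, Beta(α, β) has prior mean α/(α+β) and prior sample size α+β.
So α+β = 25 and α/(α+β) = 0.85, giving α = 0.85·25 = 21.25 and β = 25 − 21.25 = 3.75.

α = 21.25, β = 3.75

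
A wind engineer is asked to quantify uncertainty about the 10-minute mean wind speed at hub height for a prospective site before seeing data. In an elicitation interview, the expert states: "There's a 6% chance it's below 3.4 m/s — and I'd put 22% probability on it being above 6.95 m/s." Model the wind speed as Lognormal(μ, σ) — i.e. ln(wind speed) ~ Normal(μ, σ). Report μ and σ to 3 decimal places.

If T ~ Lognormal(μ,σ) then ln T ~ Normal(μ,σ), so the p-quantile of ln T is μ + z_p·σ.
ln(3.4) = 1.224 and ln(6.95) = 1.939; z_{0.06} = -1.555, z_{0.78} = 0.7722.
σ = (1.939 − 1.224)/(0.7722 − (-1.555)) = 0.307.
μ = 1.224 − (-1.555)·0.307 = 1.701.

μ ≈ 1.701, σ ≈ 0.307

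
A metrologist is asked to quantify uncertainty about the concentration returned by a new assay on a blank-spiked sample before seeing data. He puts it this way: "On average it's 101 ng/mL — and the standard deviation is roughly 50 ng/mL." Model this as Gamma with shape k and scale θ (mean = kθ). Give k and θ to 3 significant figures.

For Gamma(k, scale θ): mean = kθ, variance = kθ², so CV = 1/√k.
CV = SD/mean = 50/101 = 0.495, hence k = 1/CV² = 4.08.
Then θ = mean/k = 101/4.08 = 24.8.

k ≈ 4.08, θ ≈ 24.8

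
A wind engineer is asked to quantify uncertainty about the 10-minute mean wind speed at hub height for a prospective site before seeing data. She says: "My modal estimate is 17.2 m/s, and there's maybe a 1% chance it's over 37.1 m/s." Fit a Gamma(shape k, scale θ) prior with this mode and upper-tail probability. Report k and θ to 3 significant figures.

Gamma(k,θ) with k>1 has mode (k−1)θ, so θ = 17.2/(k−1).
Need P(X < 37.1) = 0.99 with θ tied to k this way. Start at k = 2, θ = 17.2: P(X<37.1) ≈ 0.635.
Too low — raise k to concentrate. Iterating converges to k ≈ 9.19.
Then θ = 17.2/(9.19−1) ≈ 2.1.

k ≈ 9.19, θ ≈ 2.1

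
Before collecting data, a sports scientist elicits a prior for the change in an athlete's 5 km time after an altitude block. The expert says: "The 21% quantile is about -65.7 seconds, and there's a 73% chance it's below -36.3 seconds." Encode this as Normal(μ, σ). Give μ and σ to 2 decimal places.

μ = -48.99, σ = 20.72

The p-quantile of Normal(μ,σ) is μ + z_p·σ, with z_{0.21} = -0.8064 and z_{0.73} = 0.6128.
Eliminate σ: μ = (z₂·x₁ − z₁·x₂)/(z₂ − z₁) = (0.6128·-65.7 − (-0.8064)·-36.3)/1.419 = -48.99.
Then σ = (x₂ − x₁)/(z₂ − z₁) = (-36.3 − -65.7)/1.419 = 20.72.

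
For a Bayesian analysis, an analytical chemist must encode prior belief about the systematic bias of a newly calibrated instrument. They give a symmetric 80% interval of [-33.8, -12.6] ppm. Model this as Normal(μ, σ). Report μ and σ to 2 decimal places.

μ = -23.20, σ = 8.27

A symmetric 80% interval runs μ ± z·σ with z = 1.282.
Half-width = 10.6, so σ = 10.6/1.282 = 8.27.
μ is the interval midpoint, -23.20.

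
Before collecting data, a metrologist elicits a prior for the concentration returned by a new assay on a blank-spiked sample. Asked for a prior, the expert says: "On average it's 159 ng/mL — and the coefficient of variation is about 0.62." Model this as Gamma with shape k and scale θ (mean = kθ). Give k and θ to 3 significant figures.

k ≈ 2.6, θ ≈ 61.1

For Gamma(k, scale θ): mean = kθ, variance = kθ², so CV = 1/√k.
CV = 0.62, hence k = 1/CV² = 2.6.
Then θ = mean/k = 159/2.6 = 61.1.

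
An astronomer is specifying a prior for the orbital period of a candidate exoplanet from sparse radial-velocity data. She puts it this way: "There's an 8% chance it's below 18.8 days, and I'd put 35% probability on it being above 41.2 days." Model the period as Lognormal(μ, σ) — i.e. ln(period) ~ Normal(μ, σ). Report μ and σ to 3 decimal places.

If T ~ Lognormal(μ,σ) then ln T ~ Normal(μ,σ), so the p-quantile of ln T is μ + z_p·σ.
ln(18.8) = 2.934 and ln(41.2) = 3.718; z_{0.08} = -1.405, z_{0.65} = 0.3853.
σ = (3.718 − 2.934)/(0.3853 − (-1.405)) = 0.438.
μ = 2.934 − (-1.405)·0.438 = 3.550.

μ ≈ 3.550, σ ≈ 0.438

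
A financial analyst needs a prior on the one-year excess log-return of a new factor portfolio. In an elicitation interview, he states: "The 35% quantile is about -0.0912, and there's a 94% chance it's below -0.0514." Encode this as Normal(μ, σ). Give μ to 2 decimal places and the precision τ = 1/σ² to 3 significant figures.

μ = -0.08, τ = 2380

For Normal(μ,σ), the p-quantile is μ + z_p·σ. Here z_{0.35} = -0.3853, z_{0.94} = 1.555.
So -0.0912 = μ − 0.3853σ and -0.0514 = μ + 1.555σ.
Subtracting: σ = (-0.0514 − -0.0912)/(1.555 − (-0.3853)) = 0.02.
Then μ = -0.0912 − (-0.3853)·0.02 = -0.08.
Precision τ = 1/σ² = 1/0.02051² = 2380.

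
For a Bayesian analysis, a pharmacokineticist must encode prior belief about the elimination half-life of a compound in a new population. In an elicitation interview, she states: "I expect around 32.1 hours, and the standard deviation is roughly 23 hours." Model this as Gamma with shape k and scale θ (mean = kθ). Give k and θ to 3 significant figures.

k ≈ 1.95, θ ≈ 16.5

For Gamma(k, scale θ): mean = kθ, variance = kθ², so CV = 1/√k.
CV = SD/mean = 23/32.1 = 0.7165, hence k = 1/CV² = 1.95.
Then θ = mean/k = 32.1/1.95 = 16.5.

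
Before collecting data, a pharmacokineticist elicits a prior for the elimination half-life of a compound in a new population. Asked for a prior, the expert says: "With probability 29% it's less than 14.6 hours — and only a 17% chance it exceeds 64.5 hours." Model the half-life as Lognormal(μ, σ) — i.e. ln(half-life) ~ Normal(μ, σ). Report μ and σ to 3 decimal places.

If T ~ Lognormal(μ,σ) then ln T ~ Normal(μ,σ), so the p-quantile of ln T is μ + z_p·σ.
ln(14.6) = 2.681 and ln(64.5) = 4.167; z_{0.29} = -0.5534, z_{0.83} = 0.9542.
σ = (4.167 − 2.681)/(0.9542 − (-0.5534)) = 0.985.
μ = 2.681 − (-0.5534)·0.985 = 3.226.

μ ≈ 3.226, σ ≈ 0.985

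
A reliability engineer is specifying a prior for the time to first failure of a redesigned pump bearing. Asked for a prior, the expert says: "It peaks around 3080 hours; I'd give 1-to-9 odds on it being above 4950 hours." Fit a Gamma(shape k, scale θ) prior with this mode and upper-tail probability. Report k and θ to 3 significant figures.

Gamma(k,θ) with k>1 has mode (k−1)θ, so θ = 3080/(k−1).
Need P(X < 4950) = 0.9 with θ tied to k this way. Start at k = 2, θ = 3080: P(X<4950) ≈ 0.477.
Too low — raise k to concentrate. Iterating converges to k ≈ 9.35.
Then θ = 3080/(9.35−1) ≈ 369.

k ≈ 9.35, θ ≈ 369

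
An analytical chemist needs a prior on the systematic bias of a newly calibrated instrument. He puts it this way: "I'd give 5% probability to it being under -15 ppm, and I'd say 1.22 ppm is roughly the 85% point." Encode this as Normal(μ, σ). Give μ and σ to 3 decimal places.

For Normal(μ,σ), the p-quantile is μ + z_p·σ. Here z_{0.05} = -1.645, z_{0.85} = 1.036.
So -15 = μ − 1.645σ and 1.22 = μ + 1.036σ.
Subtracting: σ = (1.22 − -15)/(1.036 − (-1.645)) = 6.049.
Then μ = -15 − (-1.645)·6.049 = -5.050.

μ = -5.050, σ = 6.049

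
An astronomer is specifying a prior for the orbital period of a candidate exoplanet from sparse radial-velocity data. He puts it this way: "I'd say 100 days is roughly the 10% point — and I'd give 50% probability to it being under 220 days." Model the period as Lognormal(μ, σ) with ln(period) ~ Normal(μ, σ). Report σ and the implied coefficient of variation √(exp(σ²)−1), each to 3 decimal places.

σ ≈ 0.615, CV ≈ 0.678

If T ~ Lognormal(μ,σ) then ln T ~ Normal(μ,σ), so the p-quantile of ln T is μ + z_p·σ.
ln(100) = 4.605 and ln(220) = 5.394; z_{0.1} = -1.282, z_{0.5} = 0.
σ = (5.394 − 4.605)/(0 − (-1.282)) = 0.615.
μ = 4.605 − (-1.282)·0.615 = 5.394.
CV = √(exp(σ²)−1) = √(exp(0.3785)−1) = 0.678.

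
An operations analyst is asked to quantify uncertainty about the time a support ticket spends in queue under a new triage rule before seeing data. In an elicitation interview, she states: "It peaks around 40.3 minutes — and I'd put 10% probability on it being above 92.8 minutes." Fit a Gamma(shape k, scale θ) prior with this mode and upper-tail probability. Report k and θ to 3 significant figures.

Gamma(k,θ) with k>1 has mode (k−1)θ, so θ = 40.3/(k−1).
Need P(X < 92.8) = 0.9 with θ tied to k this way. Start at k = 2, θ = 40.3: P(X<92.8) ≈ 0.670.
Too low — raise k to concentrate. Iterating converges to k ≈ 3.76.
Then θ = 40.3/(3.76−1) ≈ 14.6.

k ≈ 3.76, θ ≈ 14.6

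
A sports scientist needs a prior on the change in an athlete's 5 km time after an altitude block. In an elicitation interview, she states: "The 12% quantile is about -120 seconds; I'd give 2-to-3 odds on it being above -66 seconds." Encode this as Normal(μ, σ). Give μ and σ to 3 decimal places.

μ = -75.578, σ = 37.806

For Normal(μ,σ), the p-quantile is μ + z_p·σ. Here z_{0.12} = -1.175, z_{0.6} = 0.2533.
So -120 = μ − 1.175σ and -66 = μ + 0.2533σ.
Subtracting: σ = (-66 − -120)/(0.2533 − (-1.175)) = 37.806.
Then μ = -120 − (-1.175)·37.806 = -75.578.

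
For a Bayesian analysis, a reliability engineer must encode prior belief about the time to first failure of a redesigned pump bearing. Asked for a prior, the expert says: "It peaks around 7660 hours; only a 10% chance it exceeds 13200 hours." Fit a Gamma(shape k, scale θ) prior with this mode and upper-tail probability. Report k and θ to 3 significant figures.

k ≈ 7.4, θ ≈ 1200

Gamma(k,θ) with k>1 has mode (k−1)θ, so θ = 7660/(k−1).
Need P(X < 13200) = 0.9 with θ tied to k this way. Start at k = 2, θ = 7660: P(X<13200) ≈ 0.514.
Too low — raise k to concentrate. Iterating converges to k ≈ 7.4.
Then θ = 7660/(7.4−1) ≈ 1200.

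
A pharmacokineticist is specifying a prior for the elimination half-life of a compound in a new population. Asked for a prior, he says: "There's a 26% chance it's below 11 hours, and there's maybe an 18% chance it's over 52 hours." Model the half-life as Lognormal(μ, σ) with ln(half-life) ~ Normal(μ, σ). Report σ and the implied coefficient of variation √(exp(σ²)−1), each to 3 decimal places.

If T ~ Lognormal(μ,σ) then ln T ~ Normal(μ,σ), so the p-quantile of ln T is μ + z_p·σ.
ln(11) = 2.398 and ln(52) = 3.951; z_{0.26} = -0.6433, z_{0.82} = 0.9154.
σ = (3.951 − 2.398)/(0.9154 − (-0.6433)) = 0.997.
μ = 2.398 − (-0.6433)·0.997 = 3.039.
CV = √(exp(σ²)−1) = √(exp(0.9931)−1) = 1.304.

σ ≈ 0.997, CV ≈ 1.304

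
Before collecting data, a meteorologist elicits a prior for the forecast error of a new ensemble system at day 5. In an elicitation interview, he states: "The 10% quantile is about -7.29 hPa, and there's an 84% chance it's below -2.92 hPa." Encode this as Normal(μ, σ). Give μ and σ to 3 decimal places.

For Normal(μ,σ), the p-quantile is μ + z_p·σ. Here z_{0.1} = -1.282, z_{0.84} = 0.9945.
So -7.29 = μ − 1.282σ and -2.92 = μ + 0.9945σ.
Subtracting: σ = (-2.92 − -7.29)/(0.9945 − (-1.282)) = 1.920.
Then μ = -7.29 − (-1.282)·1.920 = -4.829.

μ = -4.829, σ = 1.920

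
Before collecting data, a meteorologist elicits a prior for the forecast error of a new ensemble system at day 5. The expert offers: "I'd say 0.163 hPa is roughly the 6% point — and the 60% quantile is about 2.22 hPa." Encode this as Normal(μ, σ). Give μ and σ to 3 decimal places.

For Normal(μ,σ), the p-quantile is μ + z_p·σ. Here z_{0.06} = -1.555, z_{0.6} = 0.2533.
So 0.163 = μ − 1.555σ and 2.22 = μ + 0.2533σ.
Subtracting: σ = (2.22 − 0.163)/(0.2533 − (-1.555)) = 1.138.
Then μ = 0.163 − (-1.555)·1.138 = 1.932.

μ = 1.932, σ = 1.138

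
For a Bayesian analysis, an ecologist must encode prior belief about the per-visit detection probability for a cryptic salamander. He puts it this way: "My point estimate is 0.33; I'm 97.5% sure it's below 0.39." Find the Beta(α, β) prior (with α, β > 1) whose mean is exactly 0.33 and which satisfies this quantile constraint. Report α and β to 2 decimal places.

With mean 0.33 fixed, write α = 0.33s, β = 0.67s where s = α+β.
Need P(θ < 0.39) = 0.975 under Beta(0.33s, 0.67s). Normal approximation: (q−m)/√(m(1−m)/s) ≈ z_{0.975} = 1.96, so s ≈ 0.33·0.67·(1.96)²/(0.39−0.33)² = 235.9.
At s = 235.9: P(θ<0.39) ≈ 0.973. Adjusting to match 0.975 gives s ≈ 245.09.
So α = 0.33·245.09 ≈ 80.88, β = 0.67·245.09 ≈ 164.21.

α ≈ 80.88, β ≈ 164.21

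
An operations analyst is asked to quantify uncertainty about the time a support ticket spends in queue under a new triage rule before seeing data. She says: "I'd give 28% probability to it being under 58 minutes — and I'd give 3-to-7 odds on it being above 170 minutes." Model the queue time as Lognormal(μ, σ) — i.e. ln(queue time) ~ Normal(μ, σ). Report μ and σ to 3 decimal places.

If T ~ Lognormal(μ,σ) then ln T ~ Normal(μ,σ), so the p-quantile of ln T is μ + z_p·σ.
ln(58) = 4.06 and ln(170) = 5.136; z_{0.28} = -0.5828, z_{0.7} = 0.5244.
σ = (5.136 − 4.06)/(0.5244 − (-0.5828)) = 0.971.
μ = 4.06 − (-0.5828)·0.971 = 4.626.

μ ≈ 4.626, σ ≈ 0.971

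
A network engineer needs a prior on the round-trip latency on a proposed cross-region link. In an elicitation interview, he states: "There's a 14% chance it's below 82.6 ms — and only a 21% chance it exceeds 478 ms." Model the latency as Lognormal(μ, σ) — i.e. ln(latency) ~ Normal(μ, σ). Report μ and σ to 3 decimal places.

If T ~ Lognormal(μ,σ) then ln T ~ Normal(μ,σ), so the p-quantile of ln T is μ + z_p·σ.
ln(82.6) = 4.414 and ln(478) = 6.17; z_{0.14} = -1.08, z_{0.79} = 0.8064.
σ = (6.17 − 4.414)/(0.8064 − (-1.08)) = 0.930.
μ = 4.414 − (-1.08)·0.930 = 5.419.

μ ≈ 5.419, σ ≈ 0.930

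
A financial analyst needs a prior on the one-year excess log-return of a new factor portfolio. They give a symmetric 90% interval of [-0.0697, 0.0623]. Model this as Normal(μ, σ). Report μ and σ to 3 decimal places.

A symmetric 90% interval runs μ ± z·σ with z = 1.645.
Half-width = 0.066, so σ = 0.066/1.645 = 0.040.
μ is the interval midpoint, -0.004.

μ = -0.004, σ = 0.040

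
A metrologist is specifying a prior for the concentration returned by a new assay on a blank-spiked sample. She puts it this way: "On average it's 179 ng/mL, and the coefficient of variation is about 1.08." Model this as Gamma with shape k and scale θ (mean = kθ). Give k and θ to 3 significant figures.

For Gamma(k, scale θ): mean = kθ, variance = kθ², so CV = 1/√k.
CV = 1.08, hence k = 1/CV² = 0.857.
Then θ = mean/k = 179/0.857 = 209.

k ≈ 0.857, θ ≈ 209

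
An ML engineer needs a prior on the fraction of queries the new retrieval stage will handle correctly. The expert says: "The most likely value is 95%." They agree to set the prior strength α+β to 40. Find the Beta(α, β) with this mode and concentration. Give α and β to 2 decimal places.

For α,β > 1 the Beta mode is (α−1)/(α+β−2). With α+β = 40, the mode is (α−1)/38.
Set (α−1)/38 = 0.95 → α = 1 + 0.95·38 = 37.10.
β = 40 − α = 2.90.

α = 37.10, β = 2.90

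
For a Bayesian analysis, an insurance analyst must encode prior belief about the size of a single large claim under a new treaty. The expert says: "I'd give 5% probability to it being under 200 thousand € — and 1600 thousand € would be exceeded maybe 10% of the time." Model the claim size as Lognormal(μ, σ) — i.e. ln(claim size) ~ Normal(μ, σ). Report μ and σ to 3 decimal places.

If T ~ Lognormal(μ,σ) then ln T ~ Normal(μ,σ), so the p-quantile of ln T is μ + z_p·σ.
ln(200) = 5.298 and ln(1600) = 7.378; z_{0.05} = -1.645, z_{0.9} = 1.282.
σ = (7.378 − 5.298)/(1.282 − (-1.645)) = 0.711.
μ = 5.298 − (-1.645)·0.711 = 6.467.

μ ≈ 6.467, σ ≈ 0.711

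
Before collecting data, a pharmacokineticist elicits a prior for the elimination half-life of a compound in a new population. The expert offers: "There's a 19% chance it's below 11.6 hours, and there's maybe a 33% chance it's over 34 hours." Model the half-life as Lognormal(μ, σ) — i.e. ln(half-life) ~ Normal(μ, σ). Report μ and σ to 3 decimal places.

μ ≈ 3.167, σ ≈ 0.816

If T ~ Lognormal(μ,σ) then ln T ~ Normal(μ,σ), so the p-quantile of ln T is μ + z_p·σ.
ln(11.6) = 2.451 and ln(34) = 3.526; z_{0.19} = -0.8779, z_{0.67} = 0.4399.
σ = (3.526 − 2.451)/(0.4399 − (-0.8779)) = 0.816.
μ = 2.451 − (-0.8779)·0.816 = 3.167.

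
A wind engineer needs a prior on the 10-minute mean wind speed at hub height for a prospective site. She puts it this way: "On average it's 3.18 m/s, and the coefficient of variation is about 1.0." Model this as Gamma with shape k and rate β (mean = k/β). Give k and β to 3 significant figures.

k ≈ 1, β ≈ 0.314

For Gamma(k, rate β): mean = k/β, variance = k/β², so CV = 1/√k.
CV = 1.0, hence k = 1/CV² = 1.
Then β = k/mean = 1/3.18 = 0.314.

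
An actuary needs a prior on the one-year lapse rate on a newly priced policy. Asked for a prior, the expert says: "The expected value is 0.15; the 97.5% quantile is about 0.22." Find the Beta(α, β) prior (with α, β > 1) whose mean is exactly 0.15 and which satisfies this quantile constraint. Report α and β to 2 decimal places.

With mean 0.15 fixed, write α = 0.15s, β = 0.85s where s = α+β.
Need P(θ < 0.22) = 0.975 under Beta(0.15s, 0.85s). Normal approximation: (q−m)/√(m(1−m)/s) ≈ z_{0.975} = 1.96, so s ≈ 0.15·0.85·(1.96)²/(0.22−0.15)² = 100.0.
At s = 100.0: P(θ<0.22) ≈ 0.966. Adjusting to match 0.975 gives s ≈ 116.32.
So α = 0.15·116.32 ≈ 17.45, β = 0.85·116.32 ≈ 98.87.

α ≈ 17.45, β ≈ 98.87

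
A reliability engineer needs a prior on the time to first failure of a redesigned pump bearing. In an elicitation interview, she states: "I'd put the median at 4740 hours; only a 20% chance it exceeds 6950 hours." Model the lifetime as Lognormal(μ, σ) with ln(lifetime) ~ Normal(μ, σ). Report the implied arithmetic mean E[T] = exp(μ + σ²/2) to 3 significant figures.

If T ~ Lognormal(μ,σ) then ln T ~ Normal(μ,σ), so the p-quantile of ln T is μ + z_p·σ.
ln(4740) = 8.464 and ln(6950) = 8.846; z_{0.5} = 0, z_{0.8} = 0.8416.
σ = (8.846 − 8.464)/(0.8416 − (0)) = 0.455.
μ = 8.464 − (0)·0.455 = 8.464.
E[T] = exp(μ + σ²/2) = exp(8.464 + 0.1034) = 5260 hours.

E[T] ≈ 5260 hours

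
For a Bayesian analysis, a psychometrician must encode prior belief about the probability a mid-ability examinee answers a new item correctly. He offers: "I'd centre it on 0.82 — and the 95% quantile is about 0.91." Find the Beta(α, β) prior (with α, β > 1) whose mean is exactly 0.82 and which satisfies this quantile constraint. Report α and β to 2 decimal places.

α ≈ 31.83, β ≈ 6.99

With mean 0.82 fixed, write α = 0.82s, β = 0.18s where s = α+β.
Need P(θ < 0.91) = 0.95 under Beta(0.82s, 0.18s). Normal approximation: (q−m)/√(m(1−m)/s) ≈ z_{0.95} = 1.64, so s ≈ 0.82·0.18·(1.64)²/(0.91−0.82)² = 49.3.
At s = 49.3: P(θ<0.91) ≈ 0.970. Adjusting to match 0.95 gives s ≈ 38.82.
So α = 0.82·38.82 ≈ 31.83, β = 0.18·38.82 ≈ 6.99.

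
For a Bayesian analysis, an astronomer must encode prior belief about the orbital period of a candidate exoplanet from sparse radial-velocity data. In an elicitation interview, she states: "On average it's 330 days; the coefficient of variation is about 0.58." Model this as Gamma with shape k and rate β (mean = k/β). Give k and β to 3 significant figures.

For Gamma(k, rate β): mean = k/β, variance = k/β², so CV = 1/√k.
CV = 0.58, hence k = 1/CV² = 2.97.
Then β = k/mean = 2.97/330 = 0.00901.

k ≈ 2.97, β ≈ 0.00901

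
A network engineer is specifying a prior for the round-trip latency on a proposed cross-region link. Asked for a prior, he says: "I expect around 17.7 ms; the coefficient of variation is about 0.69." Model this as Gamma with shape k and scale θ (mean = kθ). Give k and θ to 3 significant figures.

For Gamma(k, scale θ): mean = kθ, variance = kθ², so CV = 1/√k.
CV = 0.69, hence k = 1/CV² = 2.1.
Then θ = mean/k = 17.7/2.1 = 8.43.

k ≈ 2.1, θ ≈ 8.43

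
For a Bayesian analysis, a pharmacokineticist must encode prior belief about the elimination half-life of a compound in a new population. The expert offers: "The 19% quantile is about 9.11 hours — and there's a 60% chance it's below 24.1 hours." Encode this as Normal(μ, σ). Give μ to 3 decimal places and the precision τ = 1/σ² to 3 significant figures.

μ = 20.743, τ = 0.0057

For Normal(μ,σ), the p-quantile is μ + z_p·σ. Here z_{0.19} = -0.8779, z_{0.6} = 0.2533.
So 9.11 = μ − 0.8779σ and 24.1 = μ + 0.2533σ.
Subtracting: σ = (24.1 − 9.11)/(0.2533 − (-0.8779)) = 13.251.
Then μ = 9.11 − (-0.8779)·13.251 = 20.743.
Precision τ = 1/σ² = 1/13.25² = 0.0057.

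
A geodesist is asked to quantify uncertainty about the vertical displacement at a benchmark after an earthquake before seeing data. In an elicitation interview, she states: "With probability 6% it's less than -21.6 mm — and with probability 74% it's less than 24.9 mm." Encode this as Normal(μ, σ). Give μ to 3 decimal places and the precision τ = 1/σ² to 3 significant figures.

μ = 11.290, τ = 0.00223

For Normal(μ,σ), the p-quantile is μ + z_p·σ. Here z_{0.06} = -1.555, z_{0.74} = 0.6433.
So -21.6 = μ − 1.555σ and 24.9 = μ + 0.6433σ.
Subtracting: σ = (24.9 − -21.6)/(0.6433 − (-1.555)) = 21.154.
Then μ = -21.6 − (-1.555)·21.154 = 11.290.
Precision τ = 1/σ² = 1/21.15² = 0.00223.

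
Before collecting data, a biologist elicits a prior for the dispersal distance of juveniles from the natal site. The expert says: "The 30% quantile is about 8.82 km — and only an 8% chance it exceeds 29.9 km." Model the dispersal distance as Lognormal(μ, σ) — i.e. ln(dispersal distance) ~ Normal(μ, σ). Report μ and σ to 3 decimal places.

If T ~ Lognormal(μ,σ) then ln T ~ Normal(μ,σ), so the p-quantile of ln T is μ + z_p·σ.
ln(8.82) = 2.177 and ln(29.9) = 3.398; z_{0.3} = -0.5244, z_{0.92} = 1.405.
σ = (3.398 − 2.177)/(1.405 − (-0.5244)) = 0.633.
μ = 2.177 − (-0.5244)·0.633 = 2.509.

μ ≈ 2.509, σ ≈ 0.633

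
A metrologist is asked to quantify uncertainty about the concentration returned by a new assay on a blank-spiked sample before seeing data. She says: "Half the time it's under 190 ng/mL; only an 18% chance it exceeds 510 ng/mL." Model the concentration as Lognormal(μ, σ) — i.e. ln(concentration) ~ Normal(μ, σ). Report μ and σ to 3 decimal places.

μ ≈ 5.247, σ ≈ 1.079

If T ~ Lognormal(μ,σ) then ln T ~ Normal(μ,σ), so the p-quantile of ln T is μ + z_p·σ.
ln(190) = 5.247 and ln(510) = 6.234; z_{0.5} = 0, z_{0.82} = 0.9154.
σ = (6.234 − 5.247)/(0.9154 − (0)) = 1.079.
μ = 5.247 − (0)·1.079 = 5.247.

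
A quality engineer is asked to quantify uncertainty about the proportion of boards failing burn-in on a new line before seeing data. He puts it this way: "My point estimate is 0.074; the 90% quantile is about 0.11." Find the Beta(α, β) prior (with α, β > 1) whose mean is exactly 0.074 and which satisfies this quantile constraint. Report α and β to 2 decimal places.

With mean 0.074 fixed, write α = 0.074s, β = 0.926s where s = α+β.
Need P(θ < 0.11) = 0.9 under Beta(0.074s, 0.926s). Normal approximation: (q−m)/√(m(1−m)/s) ≈ z_{0.9} = 1.28, so s ≈ 0.074·0.926·(1.28)²/(0.11−0.074)² = 86.8.
At s = 86.8: P(θ<0.11) ≈ 0.893. Adjusting to match 0.9 gives s ≈ 93.62.
So α = 0.074·93.62 ≈ 6.93, β = 0.926·93.62 ≈ 86.69.

α ≈ 6.93, β ≈ 86.69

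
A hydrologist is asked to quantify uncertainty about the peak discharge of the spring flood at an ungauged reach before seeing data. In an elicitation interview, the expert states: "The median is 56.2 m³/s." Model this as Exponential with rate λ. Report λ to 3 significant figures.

λ ≈ 0.0123

Exponential median = ln 2 / λ, so λ = ln 2 / 56.2 = 0.0123.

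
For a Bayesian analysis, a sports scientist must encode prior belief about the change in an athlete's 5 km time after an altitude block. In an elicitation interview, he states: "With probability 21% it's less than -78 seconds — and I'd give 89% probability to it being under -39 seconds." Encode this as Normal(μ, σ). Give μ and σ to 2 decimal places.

μ = -62.53, σ = 19.18

For Normal(μ,σ), the p-quantile is μ + z_p·σ. Here z_{0.21} = -0.8064, z_{0.89} = 1.227.
So -78 = μ − 0.8064σ and -39 = μ + 1.227σ.
Subtracting: σ = (-39 − -78)/(1.227 − (-0.8064)) = 19.18.
Then μ = -78 − (-0.8064)·19.18 = -62.53.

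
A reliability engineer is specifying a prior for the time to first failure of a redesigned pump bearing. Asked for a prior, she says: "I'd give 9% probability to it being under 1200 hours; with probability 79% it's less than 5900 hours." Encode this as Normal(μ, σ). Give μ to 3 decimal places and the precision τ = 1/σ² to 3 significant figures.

μ = 4134.807, τ = 2.09e-07

The p-quantile of Normal(μ,σ) is μ + z_p·σ, with z_{0.09} = -1.341 and z_{0.79} = 0.8064.
Eliminate σ: μ = (z₂·x₁ − z₁·x₂)/(z₂ − z₁) = (0.8064·1200 − (-1.341)·5900)/2.147 = 4134.807.
Then σ = (x₂ − x₁)/(z₂ − z₁) = (5900 − 1200)/2.147 = 2188.921.
Precision τ = 1/σ² = 1/2189² = 2.09e-07.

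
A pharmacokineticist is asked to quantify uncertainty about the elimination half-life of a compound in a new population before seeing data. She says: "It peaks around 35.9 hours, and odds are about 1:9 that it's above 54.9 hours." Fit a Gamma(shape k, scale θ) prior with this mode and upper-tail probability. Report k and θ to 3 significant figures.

k ≈ 11.3, θ ≈ 3.47

Gamma(k,θ) with k>1 has mode (k−1)θ, so θ = 35.9/(k−1).
Need P(X < 54.9) = 0.9 with θ tied to k this way. Start at k = 2, θ = 35.9: P(X<54.9) ≈ 0.452.
Too low — raise k to concentrate. Iterating converges to k ≈ 11.3.
Then θ = 35.9/(11.3−1) ≈ 3.47.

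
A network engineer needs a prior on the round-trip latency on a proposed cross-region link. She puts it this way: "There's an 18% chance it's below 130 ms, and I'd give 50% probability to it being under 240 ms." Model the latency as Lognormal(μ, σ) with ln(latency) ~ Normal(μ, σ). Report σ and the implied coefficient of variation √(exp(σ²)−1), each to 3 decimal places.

σ ≈ 0.670, CV ≈ 0.752

If T ~ Lognormal(μ,σ) then ln T ~ Normal(μ,σ), so the p-quantile of ln T is μ + z_p·σ.
ln(130) = 4.868 and ln(240) = 5.481; z_{0.18} = -0.9154, z_{0.5} = 0.
σ = (5.481 − 4.868)/(0 − (-0.9154)) = 0.670.
μ = 4.868 − (-0.9154)·0.670 = 5.481.
CV = √(exp(σ²)−1) = √(exp(0.4486)−1) = 0.752.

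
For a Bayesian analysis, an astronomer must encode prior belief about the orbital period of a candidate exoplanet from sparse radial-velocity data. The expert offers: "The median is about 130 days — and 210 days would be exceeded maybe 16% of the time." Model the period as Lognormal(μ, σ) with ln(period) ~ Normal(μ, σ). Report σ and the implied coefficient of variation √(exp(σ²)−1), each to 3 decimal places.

σ ≈ 0.482, CV ≈ 0.512

If T ~ Lognormal(μ,σ) then ln T ~ Normal(μ,σ), so the p-quantile of ln T is μ + z_p·σ.
ln(130) = 4.868 and ln(210) = 5.347; z_{0.5} = 0, z_{0.84} = 0.9945.
σ = (5.347 − 4.868)/(0.9945 − (0)) = 0.482.
μ = 4.868 − (0)·0.482 = 4.868.
CV = √(exp(σ²)−1) = √(exp(0.2326)−1) = 0.512.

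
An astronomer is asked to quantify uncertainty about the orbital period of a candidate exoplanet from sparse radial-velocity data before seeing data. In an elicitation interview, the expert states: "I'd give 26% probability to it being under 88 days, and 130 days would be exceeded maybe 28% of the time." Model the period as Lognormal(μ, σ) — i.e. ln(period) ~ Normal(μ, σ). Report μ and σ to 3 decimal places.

If T ~ Lognormal(μ,σ) then ln T ~ Normal(μ,σ), so the p-quantile of ln T is μ + z_p·σ.
ln(88) = 4.477 and ln(130) = 4.868; z_{0.26} = -0.6433, z_{0.72} = 0.5828.
σ = (4.868 − 4.477)/(0.5828 − (-0.6433)) = 0.318.
μ = 4.477 − (-0.6433)·0.318 = 4.682.

μ ≈ 4.682, σ ≈ 0.318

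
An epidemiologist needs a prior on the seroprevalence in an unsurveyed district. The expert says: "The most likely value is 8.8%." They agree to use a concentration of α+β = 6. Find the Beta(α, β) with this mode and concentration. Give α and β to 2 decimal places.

For α,β > 1 the Beta mode is (α−1)/(α+β−2). With α+β = 6, the mode is (α−1)/4.
Set (α−1)/4 = 0.088 → α = 1 + 0.088·4 = 1.35.
β = 6 − α = 4.65.

α = 1.35, β = 4.65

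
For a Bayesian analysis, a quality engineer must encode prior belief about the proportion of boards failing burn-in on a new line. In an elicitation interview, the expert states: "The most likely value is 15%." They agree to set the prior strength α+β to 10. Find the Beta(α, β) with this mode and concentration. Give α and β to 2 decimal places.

α = 2.20, β = 7.80

For α,β > 1 the Beta mode is (α−1)/(α+β−2). With α+β = 10, the mode is (α−1)/8.
Set (α−1)/8 = 0.15 → α = 1 + 0.15·8 = 2.20.
β = 10 − α = 7.80.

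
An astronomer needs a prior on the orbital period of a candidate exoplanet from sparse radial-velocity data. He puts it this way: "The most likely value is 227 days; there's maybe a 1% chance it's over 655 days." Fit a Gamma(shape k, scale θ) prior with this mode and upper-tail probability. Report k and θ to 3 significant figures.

k ≈ 5.05, θ ≈ 56.1

Gamma(k,θ) with k>1 has mode (k−1)θ, so θ = 227/(k−1).
Need P(X < 655) = 0.99 with θ tied to k this way. Start at k = 2, θ = 227: P(X<655) ≈ 0.783.
Too low — raise k to concentrate. Iterating converges to k ≈ 5.05.
Then θ = 227/(5.05−1) ≈ 56.1.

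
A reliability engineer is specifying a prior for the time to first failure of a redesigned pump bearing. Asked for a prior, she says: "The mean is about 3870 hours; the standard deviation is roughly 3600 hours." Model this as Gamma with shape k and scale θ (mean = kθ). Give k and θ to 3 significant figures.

For Gamma(k, scale θ): mean = kθ, variance = kθ², so CV = 1/√k.
CV = SD/mean = 3600/3870 = 0.9302, hence k = 1/CV² = 1.16.
Then θ = mean/k = 3870/1.16 = 3350.

k ≈ 1.16, θ ≈ 3350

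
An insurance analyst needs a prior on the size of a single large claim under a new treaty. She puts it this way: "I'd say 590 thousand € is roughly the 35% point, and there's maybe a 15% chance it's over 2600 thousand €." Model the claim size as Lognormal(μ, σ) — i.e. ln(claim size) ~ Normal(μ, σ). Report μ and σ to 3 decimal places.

μ ≈ 6.782, σ ≈ 1.043

If T ~ Lognormal(μ,σ) then ln T ~ Normal(μ,σ), so the p-quantile of ln T is μ + z_p·σ.
ln(590) = 6.38 and ln(2600) = 7.863; z_{0.35} = -0.3853, z_{0.85} = 1.036.
σ = (7.863 − 6.38)/(1.036 − (-0.3853)) = 1.043.
μ = 6.38 − (-0.3853)·1.043 = 6.782.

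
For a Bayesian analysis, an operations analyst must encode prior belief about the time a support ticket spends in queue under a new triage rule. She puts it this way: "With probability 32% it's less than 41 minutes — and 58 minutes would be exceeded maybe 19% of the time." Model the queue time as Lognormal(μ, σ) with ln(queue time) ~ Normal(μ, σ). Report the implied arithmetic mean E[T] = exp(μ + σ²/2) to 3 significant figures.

E[T] ≈ 47.8 minutes

If T ~ Lognormal(μ,σ) then ln T ~ Normal(μ,σ), so the p-quantile of ln T is μ + z_p·σ.
ln(41) = 3.714 and ln(58) = 4.06; z_{0.32} = -0.4677, z_{0.81} = 0.8779.
σ = (4.06 − 3.714)/(0.8779 − (-0.4677)) = 0.258.
μ = 3.714 − (-0.4677)·0.258 = 3.834.
E[T] = exp(μ + σ²/2) = exp(3.834 + 0.0332) = 47.8 minutes.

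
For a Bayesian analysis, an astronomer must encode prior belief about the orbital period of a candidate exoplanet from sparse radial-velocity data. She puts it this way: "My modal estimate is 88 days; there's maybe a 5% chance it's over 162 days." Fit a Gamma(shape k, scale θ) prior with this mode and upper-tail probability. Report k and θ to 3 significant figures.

Gamma(k,θ) with k>1 has mode (k−1)θ, so θ = 88/(k−1).
Need P(X < 162) = 0.95 with θ tied to k this way. Start at k = 2, θ = 88: P(X<162) ≈ 0.549.
Too low — raise k to concentrate. Iterating converges to k ≈ 8.48.
Then θ = 88/(8.48−1) ≈ 11.8.

k ≈ 8.48, θ ≈ 11.8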